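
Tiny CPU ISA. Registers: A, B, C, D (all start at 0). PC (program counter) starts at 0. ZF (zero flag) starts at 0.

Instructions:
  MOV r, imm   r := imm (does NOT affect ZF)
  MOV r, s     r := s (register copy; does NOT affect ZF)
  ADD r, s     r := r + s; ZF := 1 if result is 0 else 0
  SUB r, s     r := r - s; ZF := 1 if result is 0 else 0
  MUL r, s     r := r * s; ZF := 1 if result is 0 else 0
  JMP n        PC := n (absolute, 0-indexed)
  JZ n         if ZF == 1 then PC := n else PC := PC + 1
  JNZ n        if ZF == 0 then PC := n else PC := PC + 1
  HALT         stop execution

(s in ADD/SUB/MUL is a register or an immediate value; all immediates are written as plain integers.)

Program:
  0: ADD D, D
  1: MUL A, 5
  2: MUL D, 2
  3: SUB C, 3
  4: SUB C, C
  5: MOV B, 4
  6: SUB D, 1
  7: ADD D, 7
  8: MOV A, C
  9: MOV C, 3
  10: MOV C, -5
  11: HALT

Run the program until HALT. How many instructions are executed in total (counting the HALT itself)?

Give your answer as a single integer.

Answer: 12

Derivation:
Step 1: PC=0 exec 'ADD D, D'. After: A=0 B=0 C=0 D=0 ZF=1 PC=1
Step 2: PC=1 exec 'MUL A, 5'. After: A=0 B=0 C=0 D=0 ZF=1 PC=2
Step 3: PC=2 exec 'MUL D, 2'. After: A=0 B=0 C=0 D=0 ZF=1 PC=3
Step 4: PC=3 exec 'SUB C, 3'. After: A=0 B=0 C=-3 D=0 ZF=0 PC=4
Step 5: PC=4 exec 'SUB C, C'. After: A=0 B=0 C=0 D=0 ZF=1 PC=5
Step 6: PC=5 exec 'MOV B, 4'. After: A=0 B=4 C=0 D=0 ZF=1 PC=6
Step 7: PC=6 exec 'SUB D, 1'. After: A=0 B=4 C=0 D=-1 ZF=0 PC=7
Step 8: PC=7 exec 'ADD D, 7'. After: A=0 B=4 C=0 D=6 ZF=0 PC=8
Step 9: PC=8 exec 'MOV A, C'. After: A=0 B=4 C=0 D=6 ZF=0 PC=9
Step 10: PC=9 exec 'MOV C, 3'. After: A=0 B=4 C=3 D=6 ZF=0 PC=10
Step 11: PC=10 exec 'MOV C, -5'. After: A=0 B=4 C=-5 D=6 ZF=0 PC=11
Step 12: PC=11 exec 'HALT'. After: A=0 B=4 C=-5 D=6 ZF=0 PC=11 HALTED
Total instructions executed: 12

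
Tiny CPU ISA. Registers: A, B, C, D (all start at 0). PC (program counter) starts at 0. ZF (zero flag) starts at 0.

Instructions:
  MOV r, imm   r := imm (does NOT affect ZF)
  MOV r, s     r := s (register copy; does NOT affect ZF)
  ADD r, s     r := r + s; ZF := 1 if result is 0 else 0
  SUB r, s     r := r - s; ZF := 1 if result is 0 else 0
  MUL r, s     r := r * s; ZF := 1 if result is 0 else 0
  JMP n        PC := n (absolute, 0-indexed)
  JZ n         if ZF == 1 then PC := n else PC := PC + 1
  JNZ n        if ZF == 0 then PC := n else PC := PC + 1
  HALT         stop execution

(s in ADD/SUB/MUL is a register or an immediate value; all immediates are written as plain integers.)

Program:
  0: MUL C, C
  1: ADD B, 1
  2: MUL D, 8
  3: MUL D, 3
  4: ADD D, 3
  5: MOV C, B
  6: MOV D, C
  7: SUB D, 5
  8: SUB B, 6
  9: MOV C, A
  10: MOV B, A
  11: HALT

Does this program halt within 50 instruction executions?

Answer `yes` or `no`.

Step 1: PC=0 exec 'MUL C, C'. After: A=0 B=0 C=0 D=0 ZF=1 PC=1
Step 2: PC=1 exec 'ADD B, 1'. After: A=0 B=1 C=0 D=0 ZF=0 PC=2
Step 3: PC=2 exec 'MUL D, 8'. After: A=0 B=1 C=0 D=0 ZF=1 PC=3
Step 4: PC=3 exec 'MUL D, 3'. After: A=0 B=1 C=0 D=0 ZF=1 PC=4
Step 5: PC=4 exec 'ADD D, 3'. After: A=0 B=1 C=0 D=3 ZF=0 PC=5
Step 6: PC=5 exec 'MOV C, B'. After: A=0 B=1 C=1 D=3 ZF=0 PC=6
Step 7: PC=6 exec 'MOV D, C'. After: A=0 B=1 C=1 D=1 ZF=0 PC=7
Step 8: PC=7 exec 'SUB D, 5'. After: A=0 B=1 C=1 D=-4 ZF=0 PC=8
Step 9: PC=8 exec 'SUB B, 6'. After: A=0 B=-5 C=1 D=-4 ZF=0 PC=9
Step 10: PC=9 exec 'MOV C, A'. After: A=0 B=-5 C=0 D=-4 ZF=0 PC=10
Step 11: PC=10 exec 'MOV B, A'. After: A=0 B=0 C=0 D=-4 ZF=0 PC=11
Step 12: PC=11 exec 'HALT'. After: A=0 B=0 C=0 D=-4 ZF=0 PC=11 HALTED

Answer: yes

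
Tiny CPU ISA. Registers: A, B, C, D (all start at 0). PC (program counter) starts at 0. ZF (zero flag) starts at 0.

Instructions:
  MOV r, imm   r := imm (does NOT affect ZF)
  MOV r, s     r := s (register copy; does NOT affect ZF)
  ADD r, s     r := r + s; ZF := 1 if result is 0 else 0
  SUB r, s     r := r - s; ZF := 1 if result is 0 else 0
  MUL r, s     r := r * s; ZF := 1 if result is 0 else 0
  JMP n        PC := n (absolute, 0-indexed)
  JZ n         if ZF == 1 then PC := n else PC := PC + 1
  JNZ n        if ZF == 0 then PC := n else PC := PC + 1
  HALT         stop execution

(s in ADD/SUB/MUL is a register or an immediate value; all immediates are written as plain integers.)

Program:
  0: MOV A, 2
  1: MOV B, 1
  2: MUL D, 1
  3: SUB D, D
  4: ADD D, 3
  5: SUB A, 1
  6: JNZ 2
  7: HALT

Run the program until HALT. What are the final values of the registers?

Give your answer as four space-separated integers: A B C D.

Answer: 0 1 0 3

Derivation:
Step 1: PC=0 exec 'MOV A, 2'. After: A=2 B=0 C=0 D=0 ZF=0 PC=1
Step 2: PC=1 exec 'MOV B, 1'. After: A=2 B=1 C=0 D=0 ZF=0 PC=2
Step 3: PC=2 exec 'MUL D, 1'. After: A=2 B=1 C=0 D=0 ZF=1 PC=3
Step 4: PC=3 exec 'SUB D, D'. After: A=2 B=1 C=0 D=0 ZF=1 PC=4
Step 5: PC=4 exec 'ADD D, 3'. After: A=2 B=1 C=0 D=3 ZF=0 PC=5
Step 6: PC=5 exec 'SUB A, 1'. After: A=1 B=1 C=0 D=3 ZF=0 PC=6
Step 7: PC=6 exec 'JNZ 2'. After: A=1 B=1 C=0 D=3 ZF=0 PC=2
Step 8: PC=2 exec 'MUL D, 1'. After: A=1 B=1 C=0 D=3 ZF=0 PC=3
Step 9: PC=3 exec 'SUB D, D'. After: A=1 B=1 C=0 D=0 ZF=1 PC=4
Step 10: PC=4 exec 'ADD D, 3'. After: A=1 B=1 C=0 D=3 ZF=0 PC=5
Step 11: PC=5 exec 'SUB A, 1'. After: A=0 B=1 C=0 D=3 ZF=1 PC=6
Step 12: PC=6 exec 'JNZ 2'. After: A=0 B=1 C=0 D=3 ZF=1 PC=7
Step 13: PC=7 exec 'HALT'. After: A=0 B=1 C=0 D=3 ZF=1 PC=7 HALTED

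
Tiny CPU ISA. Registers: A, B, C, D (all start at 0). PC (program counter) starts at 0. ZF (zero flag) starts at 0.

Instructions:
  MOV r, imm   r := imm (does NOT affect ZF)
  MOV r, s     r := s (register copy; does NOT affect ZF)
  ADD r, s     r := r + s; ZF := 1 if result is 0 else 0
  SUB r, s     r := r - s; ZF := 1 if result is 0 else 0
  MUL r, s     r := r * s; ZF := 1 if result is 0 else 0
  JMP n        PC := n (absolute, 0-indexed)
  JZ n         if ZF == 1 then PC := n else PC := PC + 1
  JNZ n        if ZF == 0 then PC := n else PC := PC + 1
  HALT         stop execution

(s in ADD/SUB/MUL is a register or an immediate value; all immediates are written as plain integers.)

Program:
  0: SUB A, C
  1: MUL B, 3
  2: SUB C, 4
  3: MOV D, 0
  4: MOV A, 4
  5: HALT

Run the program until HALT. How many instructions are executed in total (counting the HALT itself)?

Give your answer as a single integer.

Step 1: PC=0 exec 'SUB A, C'. After: A=0 B=0 C=0 D=0 ZF=1 PC=1
Step 2: PC=1 exec 'MUL B, 3'. After: A=0 B=0 C=0 D=0 ZF=1 PC=2
Step 3: PC=2 exec 'SUB C, 4'. After: A=0 B=0 C=-4 D=0 ZF=0 PC=3
Step 4: PC=3 exec 'MOV D, 0'. After: A=0 B=0 C=-4 D=0 ZF=0 PC=4
Step 5: PC=4 exec 'MOV A, 4'. After: A=4 B=0 C=-4 D=0 ZF=0 PC=5
Step 6: PC=5 exec 'HALT'. After: A=4 B=0 C=-4 D=0 ZF=0 PC=5 HALTED
Total instructions executed: 6

Answer: 6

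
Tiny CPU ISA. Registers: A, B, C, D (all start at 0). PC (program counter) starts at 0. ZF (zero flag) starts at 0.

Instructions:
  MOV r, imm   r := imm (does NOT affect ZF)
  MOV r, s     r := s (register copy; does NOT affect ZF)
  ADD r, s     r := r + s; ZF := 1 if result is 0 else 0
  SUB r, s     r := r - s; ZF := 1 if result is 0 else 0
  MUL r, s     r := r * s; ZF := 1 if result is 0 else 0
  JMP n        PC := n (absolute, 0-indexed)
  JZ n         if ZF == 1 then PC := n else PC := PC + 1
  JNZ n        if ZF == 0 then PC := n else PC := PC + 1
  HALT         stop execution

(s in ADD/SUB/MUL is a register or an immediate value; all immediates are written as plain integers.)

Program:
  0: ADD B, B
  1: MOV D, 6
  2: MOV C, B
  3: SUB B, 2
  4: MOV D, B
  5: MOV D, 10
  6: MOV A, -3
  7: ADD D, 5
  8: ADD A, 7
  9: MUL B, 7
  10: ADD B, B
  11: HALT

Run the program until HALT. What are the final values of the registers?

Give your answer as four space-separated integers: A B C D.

Step 1: PC=0 exec 'ADD B, B'. After: A=0 B=0 C=0 D=0 ZF=1 PC=1
Step 2: PC=1 exec 'MOV D, 6'. After: A=0 B=0 C=0 D=6 ZF=1 PC=2
Step 3: PC=2 exec 'MOV C, B'. After: A=0 B=0 C=0 D=6 ZF=1 PC=3
Step 4: PC=3 exec 'SUB B, 2'. After: A=0 B=-2 C=0 D=6 ZF=0 PC=4
Step 5: PC=4 exec 'MOV D, B'. After: A=0 B=-2 C=0 D=-2 ZF=0 PC=5
Step 6: PC=5 exec 'MOV D, 10'. After: A=0 B=-2 C=0 D=10 ZF=0 PC=6
Step 7: PC=6 exec 'MOV A, -3'. After: A=-3 B=-2 C=0 D=10 ZF=0 PC=7
Step 8: PC=7 exec 'ADD D, 5'. After: A=-3 B=-2 C=0 D=15 ZF=0 PC=8
Step 9: PC=8 exec 'ADD A, 7'. After: A=4 B=-2 C=0 D=15 ZF=0 PC=9
Step 10: PC=9 exec 'MUL B, 7'. After: A=4 B=-14 C=0 D=15 ZF=0 PC=10
Step 11: PC=10 exec 'ADD B, B'. After: A=4 B=-28 C=0 D=15 ZF=0 PC=11
Step 12: PC=11 exec 'HALT'. After: A=4 B=-28 C=0 D=15 ZF=0 PC=11 HALTED

Answer: 4 -28 0 15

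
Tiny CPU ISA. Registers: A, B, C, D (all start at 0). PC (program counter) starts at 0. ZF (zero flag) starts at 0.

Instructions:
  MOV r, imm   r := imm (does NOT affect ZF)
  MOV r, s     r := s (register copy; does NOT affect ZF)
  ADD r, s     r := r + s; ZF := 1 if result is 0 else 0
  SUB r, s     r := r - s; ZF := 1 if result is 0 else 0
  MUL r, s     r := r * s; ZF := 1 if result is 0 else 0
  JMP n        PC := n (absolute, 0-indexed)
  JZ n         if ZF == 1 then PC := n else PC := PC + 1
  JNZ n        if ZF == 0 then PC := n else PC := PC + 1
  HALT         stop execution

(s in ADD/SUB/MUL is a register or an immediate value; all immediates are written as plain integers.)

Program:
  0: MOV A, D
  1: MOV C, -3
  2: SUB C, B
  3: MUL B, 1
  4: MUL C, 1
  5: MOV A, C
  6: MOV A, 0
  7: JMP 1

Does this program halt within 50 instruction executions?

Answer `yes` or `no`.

Step 1: PC=0 exec 'MOV A, D'. After: A=0 B=0 C=0 D=0 ZF=0 PC=1
Step 2: PC=1 exec 'MOV C, -3'. After: A=0 B=0 C=-3 D=0 ZF=0 PC=2
Step 3: PC=2 exec 'SUB C, B'. After: A=0 B=0 C=-3 D=0 ZF=0 PC=3
Step 4: PC=3 exec 'MUL B, 1'. After: A=0 B=0 C=-3 D=0 ZF=1 PC=4
Step 5: PC=4 exec 'MUL C, 1'. After: A=0 B=0 C=-3 D=0 ZF=0 PC=5
Step 6: PC=5 exec 'MOV A, C'. After: A=-3 B=0 C=-3 D=0 ZF=0 PC=6
Step 7: PC=6 exec 'MOV A, 0'. After: A=0 B=0 C=-3 D=0 ZF=0 PC=7
Step 8: PC=7 exec 'JMP 1'. After: A=0 B=0 C=-3 D=0 ZF=0 PC=1
Step 9: PC=1 exec 'MOV C, -3'. After: A=0 B=0 C=-3 D=0 ZF=0 PC=2
State after step 9 equals state after step 2: the program is in a cycle of length 7 and will never halt.

Answer: no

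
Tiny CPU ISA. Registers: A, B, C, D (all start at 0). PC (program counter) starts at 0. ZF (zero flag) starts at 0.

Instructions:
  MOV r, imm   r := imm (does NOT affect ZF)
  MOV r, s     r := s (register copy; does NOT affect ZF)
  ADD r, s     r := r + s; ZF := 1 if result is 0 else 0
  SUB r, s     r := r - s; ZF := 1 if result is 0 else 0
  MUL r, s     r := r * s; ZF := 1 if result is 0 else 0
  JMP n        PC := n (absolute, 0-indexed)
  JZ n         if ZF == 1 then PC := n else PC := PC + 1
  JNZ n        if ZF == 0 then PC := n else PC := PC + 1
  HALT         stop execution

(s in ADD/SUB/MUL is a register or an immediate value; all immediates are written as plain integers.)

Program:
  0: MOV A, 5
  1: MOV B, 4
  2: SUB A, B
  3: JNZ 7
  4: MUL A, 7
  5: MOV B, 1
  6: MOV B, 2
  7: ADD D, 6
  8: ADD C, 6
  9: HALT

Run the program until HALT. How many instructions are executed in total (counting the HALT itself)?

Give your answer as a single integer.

Step 1: PC=0 exec 'MOV A, 5'. After: A=5 B=0 C=0 D=0 ZF=0 PC=1
Step 2: PC=1 exec 'MOV B, 4'. After: A=5 B=4 C=0 D=0 ZF=0 PC=2
Step 3: PC=2 exec 'SUB A, B'. After: A=1 B=4 C=0 D=0 ZF=0 PC=3
Step 4: PC=3 exec 'JNZ 7'. After: A=1 B=4 C=0 D=0 ZF=0 PC=7
Step 5: PC=7 exec 'ADD D, 6'. After: A=1 B=4 C=0 D=6 ZF=0 PC=8
Step 6: PC=8 exec 'ADD C, 6'. After: A=1 B=4 C=6 D=6 ZF=0 PC=9
Step 7: PC=9 exec 'HALT'. After: A=1 B=4 C=6 D=6 ZF=0 PC=9 HALTED
Total instructions executed: 7

Answer: 7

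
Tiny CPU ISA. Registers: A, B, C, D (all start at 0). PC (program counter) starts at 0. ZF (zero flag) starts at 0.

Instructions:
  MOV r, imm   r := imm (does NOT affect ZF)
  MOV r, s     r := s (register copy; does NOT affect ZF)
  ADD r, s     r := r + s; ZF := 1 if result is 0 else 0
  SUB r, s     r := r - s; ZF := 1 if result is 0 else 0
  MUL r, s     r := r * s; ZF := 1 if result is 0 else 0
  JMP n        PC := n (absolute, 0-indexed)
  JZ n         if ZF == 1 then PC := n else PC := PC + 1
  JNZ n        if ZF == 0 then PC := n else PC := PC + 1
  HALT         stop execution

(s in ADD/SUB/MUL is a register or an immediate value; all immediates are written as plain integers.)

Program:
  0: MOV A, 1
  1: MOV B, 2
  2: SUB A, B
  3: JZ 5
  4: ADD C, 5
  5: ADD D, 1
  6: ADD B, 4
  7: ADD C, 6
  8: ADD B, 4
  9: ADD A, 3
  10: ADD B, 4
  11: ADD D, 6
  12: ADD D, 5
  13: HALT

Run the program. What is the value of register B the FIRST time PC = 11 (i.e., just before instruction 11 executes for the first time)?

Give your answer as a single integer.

Step 1: PC=0 exec 'MOV A, 1'. After: A=1 B=0 C=0 D=0 ZF=0 PC=1
Step 2: PC=1 exec 'MOV B, 2'. After: A=1 B=2 C=0 D=0 ZF=0 PC=2
Step 3: PC=2 exec 'SUB A, B'. After: A=-1 B=2 C=0 D=0 ZF=0 PC=3
Step 4: PC=3 exec 'JZ 5'. After: A=-1 B=2 C=0 D=0 ZF=0 PC=4
Step 5: PC=4 exec 'ADD C, 5'. After: A=-1 B=2 C=5 D=0 ZF=0 PC=5
Step 6: PC=5 exec 'ADD D, 1'. After: A=-1 B=2 C=5 D=1 ZF=0 PC=6
Step 7: PC=6 exec 'ADD B, 4'. After: A=-1 B=6 C=5 D=1 ZF=0 PC=7
Step 8: PC=7 exec 'ADD C, 6'. After: A=-1 B=6 C=11 D=1 ZF=0 PC=8
Step 9: PC=8 exec 'ADD B, 4'. After: A=-1 B=10 C=11 D=1 ZF=0 PC=9
Step 10: PC=9 exec 'ADD A, 3'. After: A=2 B=10 C=11 D=1 ZF=0 PC=10
Step 11: PC=10 exec 'ADD B, 4'. After: A=2 B=14 C=11 D=1 ZF=0 PC=11
First time PC=11: B=14

14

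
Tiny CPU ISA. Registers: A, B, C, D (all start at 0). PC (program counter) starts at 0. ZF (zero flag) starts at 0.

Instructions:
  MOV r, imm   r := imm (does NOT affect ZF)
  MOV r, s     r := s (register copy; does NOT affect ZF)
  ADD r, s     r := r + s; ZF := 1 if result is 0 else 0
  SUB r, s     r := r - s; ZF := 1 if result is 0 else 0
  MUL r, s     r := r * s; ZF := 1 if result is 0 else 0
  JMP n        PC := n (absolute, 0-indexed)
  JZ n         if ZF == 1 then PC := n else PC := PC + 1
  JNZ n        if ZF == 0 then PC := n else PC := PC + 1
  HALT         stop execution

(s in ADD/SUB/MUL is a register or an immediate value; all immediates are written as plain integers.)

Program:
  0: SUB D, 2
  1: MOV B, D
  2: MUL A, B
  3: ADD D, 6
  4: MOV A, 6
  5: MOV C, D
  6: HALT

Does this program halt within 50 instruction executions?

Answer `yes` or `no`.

Step 1: PC=0 exec 'SUB D, 2'. After: A=0 B=0 C=0 D=-2 ZF=0 PC=1
Step 2: PC=1 exec 'MOV B, D'. After: A=0 B=-2 C=0 D=-2 ZF=0 PC=2
Step 3: PC=2 exec 'MUL A, B'. After: A=0 B=-2 C=0 D=-2 ZF=1 PC=3
Step 4: PC=3 exec 'ADD D, 6'. After: A=0 B=-2 C=0 D=4 ZF=0 PC=4
Step 5: PC=4 exec 'MOV A, 6'. After: A=6 B=-2 C=0 D=4 ZF=0 PC=5
Step 6: PC=5 exec 'MOV C, D'. After: A=6 B=-2 C=4 D=4 ZF=0 PC=6
Step 7: PC=6 exec 'HALT'. After: A=6 B=-2 C=4 D=4 ZF=0 PC=6 HALTED

Answer: yes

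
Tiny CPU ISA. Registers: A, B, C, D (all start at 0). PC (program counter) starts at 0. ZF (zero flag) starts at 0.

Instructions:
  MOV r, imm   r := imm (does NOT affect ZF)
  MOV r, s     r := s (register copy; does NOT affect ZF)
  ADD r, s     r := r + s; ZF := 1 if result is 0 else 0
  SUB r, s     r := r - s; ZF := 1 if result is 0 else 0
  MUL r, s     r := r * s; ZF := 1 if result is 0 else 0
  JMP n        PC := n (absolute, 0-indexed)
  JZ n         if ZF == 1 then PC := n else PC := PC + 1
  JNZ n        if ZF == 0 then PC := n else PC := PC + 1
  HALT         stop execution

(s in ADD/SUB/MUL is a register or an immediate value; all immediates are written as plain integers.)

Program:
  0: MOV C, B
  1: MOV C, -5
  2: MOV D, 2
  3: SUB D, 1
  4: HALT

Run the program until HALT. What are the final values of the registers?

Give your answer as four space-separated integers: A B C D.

Answer: 0 0 -5 1

Derivation:
Step 1: PC=0 exec 'MOV C, B'. After: A=0 B=0 C=0 D=0 ZF=0 PC=1
Step 2: PC=1 exec 'MOV C, -5'. After: A=0 B=0 C=-5 D=0 ZF=0 PC=2
Step 3: PC=2 exec 'MOV D, 2'. After: A=0 B=0 C=-5 D=2 ZF=0 PC=3
Step 4: PC=3 exec 'SUB D, 1'. After: A=0 B=0 C=-5 D=1 ZF=0 PC=4
Step 5: PC=4 exec 'HALT'. After: A=0 B=0 C=-5 D=1 ZF=0 PC=4 HALTED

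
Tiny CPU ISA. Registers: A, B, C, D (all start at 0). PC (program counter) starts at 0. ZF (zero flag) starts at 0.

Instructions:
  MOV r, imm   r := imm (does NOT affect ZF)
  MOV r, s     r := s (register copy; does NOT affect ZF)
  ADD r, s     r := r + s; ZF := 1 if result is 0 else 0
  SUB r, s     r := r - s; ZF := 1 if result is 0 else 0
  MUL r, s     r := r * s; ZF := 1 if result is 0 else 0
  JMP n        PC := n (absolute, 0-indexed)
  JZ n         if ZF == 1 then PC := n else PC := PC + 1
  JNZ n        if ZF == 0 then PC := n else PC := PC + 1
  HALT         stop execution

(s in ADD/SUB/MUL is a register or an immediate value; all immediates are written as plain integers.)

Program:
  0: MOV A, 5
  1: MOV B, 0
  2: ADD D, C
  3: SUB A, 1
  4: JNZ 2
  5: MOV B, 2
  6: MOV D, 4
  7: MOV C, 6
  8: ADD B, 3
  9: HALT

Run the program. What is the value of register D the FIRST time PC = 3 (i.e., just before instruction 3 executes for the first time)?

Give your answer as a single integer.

Step 1: PC=0 exec 'MOV A, 5'. After: A=5 B=0 C=0 D=0 ZF=0 PC=1
Step 2: PC=1 exec 'MOV B, 0'. After: A=5 B=0 C=0 D=0 ZF=0 PC=2
Step 3: PC=2 exec 'ADD D, C'. After: A=5 B=0 C=0 D=0 ZF=1 PC=3
First time PC=3: D=0

0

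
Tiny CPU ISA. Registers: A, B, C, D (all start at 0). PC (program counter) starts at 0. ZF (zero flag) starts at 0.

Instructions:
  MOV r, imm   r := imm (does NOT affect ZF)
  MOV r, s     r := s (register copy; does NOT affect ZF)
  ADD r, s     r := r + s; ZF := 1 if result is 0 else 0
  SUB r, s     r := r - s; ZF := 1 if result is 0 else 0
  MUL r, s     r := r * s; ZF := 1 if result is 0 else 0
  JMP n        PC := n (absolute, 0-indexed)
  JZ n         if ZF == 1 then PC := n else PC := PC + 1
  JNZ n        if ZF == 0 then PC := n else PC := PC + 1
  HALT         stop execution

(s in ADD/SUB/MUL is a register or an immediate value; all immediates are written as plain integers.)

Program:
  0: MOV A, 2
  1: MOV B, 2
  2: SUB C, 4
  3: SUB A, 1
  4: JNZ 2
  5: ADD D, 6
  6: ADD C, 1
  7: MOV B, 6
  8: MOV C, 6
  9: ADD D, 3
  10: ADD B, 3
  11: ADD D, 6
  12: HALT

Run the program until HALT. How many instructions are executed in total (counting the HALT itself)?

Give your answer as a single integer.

Step 1: PC=0 exec 'MOV A, 2'. After: A=2 B=0 C=0 D=0 ZF=0 PC=1
Step 2: PC=1 exec 'MOV B, 2'. After: A=2 B=2 C=0 D=0 ZF=0 PC=2
Step 3: PC=2 exec 'SUB C, 4'. After: A=2 B=2 C=-4 D=0 ZF=0 PC=3
Step 4: PC=3 exec 'SUB A, 1'. After: A=1 B=2 C=-4 D=0 ZF=0 PC=4
Step 5: PC=4 exec 'JNZ 2'. After: A=1 B=2 C=-4 D=0 ZF=0 PC=2
Step 6: PC=2 exec 'SUB C, 4'. After: A=1 B=2 C=-8 D=0 ZF=0 PC=3
Step 7: PC=3 exec 'SUB A, 1'. After: A=0 B=2 C=-8 D=0 ZF=1 PC=4
Step 8: PC=4 exec 'JNZ 2'. After: A=0 B=2 C=-8 D=0 ZF=1 PC=5
Step 9: PC=5 exec 'ADD D, 6'. After: A=0 B=2 C=-8 D=6 ZF=0 PC=6
Step 10: PC=6 exec 'ADD C, 1'. After: A=0 B=2 C=-7 D=6 ZF=0 PC=7
Step 11: PC=7 exec 'MOV B, 6'. After: A=0 B=6 C=-7 D=6 ZF=0 PC=8
Step 12: PC=8 exec 'MOV C, 6'. After: A=0 B=6 C=6 D=6 ZF=0 PC=9
Step 13: PC=9 exec 'ADD D, 3'. After: A=0 B=6 C=6 D=9 ZF=0 PC=10
Step 14: PC=10 exec 'ADD B, 3'. After: A=0 B=9 C=6 D=9 ZF=0 PC=11
Step 15: PC=11 exec 'ADD D, 6'. After: A=0 B=9 C=6 D=15 ZF=0 PC=12
Step 16: PC=12 exec 'HALT'. After: A=0 B=9 C=6 D=15 ZF=0 PC=12 HALTED
Total instructions executed: 16

Answer: 16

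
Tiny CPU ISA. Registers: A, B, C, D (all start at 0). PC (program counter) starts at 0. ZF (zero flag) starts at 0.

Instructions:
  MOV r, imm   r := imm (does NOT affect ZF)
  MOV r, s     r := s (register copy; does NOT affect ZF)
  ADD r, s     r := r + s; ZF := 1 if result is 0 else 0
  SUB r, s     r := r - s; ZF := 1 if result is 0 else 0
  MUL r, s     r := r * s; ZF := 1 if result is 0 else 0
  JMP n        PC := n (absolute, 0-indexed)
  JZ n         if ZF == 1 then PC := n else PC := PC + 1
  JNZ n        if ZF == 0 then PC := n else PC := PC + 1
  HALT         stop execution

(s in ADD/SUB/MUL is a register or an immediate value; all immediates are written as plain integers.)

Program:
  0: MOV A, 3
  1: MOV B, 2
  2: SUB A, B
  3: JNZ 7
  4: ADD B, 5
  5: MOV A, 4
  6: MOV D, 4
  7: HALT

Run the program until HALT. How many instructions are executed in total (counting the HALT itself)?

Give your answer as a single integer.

Step 1: PC=0 exec 'MOV A, 3'. After: A=3 B=0 C=0 D=0 ZF=0 PC=1
Step 2: PC=1 exec 'MOV B, 2'. After: A=3 B=2 C=0 D=0 ZF=0 PC=2
Step 3: PC=2 exec 'SUB A, B'. After: A=1 B=2 C=0 D=0 ZF=0 PC=3
Step 4: PC=3 exec 'JNZ 7'. After: A=1 B=2 C=0 D=0 ZF=0 PC=7
Step 5: PC=7 exec 'HALT'. After: A=1 B=2 C=0 D=0 ZF=0 PC=7 HALTED
Total instructions executed: 5

Answer: 5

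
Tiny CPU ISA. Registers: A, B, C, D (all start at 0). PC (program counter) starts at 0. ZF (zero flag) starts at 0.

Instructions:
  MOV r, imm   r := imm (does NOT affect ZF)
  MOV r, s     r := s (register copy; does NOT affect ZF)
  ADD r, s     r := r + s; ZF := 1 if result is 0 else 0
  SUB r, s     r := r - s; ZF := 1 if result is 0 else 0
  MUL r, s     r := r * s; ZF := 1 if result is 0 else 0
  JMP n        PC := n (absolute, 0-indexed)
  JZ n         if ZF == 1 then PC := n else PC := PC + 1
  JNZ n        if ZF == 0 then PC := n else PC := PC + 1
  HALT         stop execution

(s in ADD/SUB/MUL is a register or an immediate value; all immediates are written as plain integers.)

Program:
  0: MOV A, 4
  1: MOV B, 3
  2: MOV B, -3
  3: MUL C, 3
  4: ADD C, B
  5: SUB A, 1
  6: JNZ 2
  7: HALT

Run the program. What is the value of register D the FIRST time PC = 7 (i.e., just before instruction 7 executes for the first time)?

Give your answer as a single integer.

Step 1: PC=0 exec 'MOV A, 4'. After: A=4 B=0 C=0 D=0 ZF=0 PC=1
Step 2: PC=1 exec 'MOV B, 3'. After: A=4 B=3 C=0 D=0 ZF=0 PC=2
Step 3: PC=2 exec 'MOV B, -3'. After: A=4 B=-3 C=0 D=0 ZF=0 PC=3
Step 4: PC=3 exec 'MUL C, 3'. After: A=4 B=-3 C=0 D=0 ZF=1 PC=4
Step 5: PC=4 exec 'ADD C, B'. After: A=4 B=-3 C=-3 D=0 ZF=0 PC=5
Step 6: PC=5 exec 'SUB A, 1'. After: A=3 B=-3 C=-3 D=0 ZF=0 PC=6
Step 7: PC=6 exec 'JNZ 2'. After: A=3 B=-3 C=-3 D=0 ZF=0 PC=2
Step 8: PC=2 exec 'MOV B, -3'. After: A=3 B=-3 C=-3 D=0 ZF=0 PC=3
Step 9: PC=3 exec 'MUL C, 3'. After: A=3 B=-3 C=-9 D=0 ZF=0 PC=4
Step 10: PC=4 exec 'ADD C, B'. After: A=3 B=-3 C=-12 D=0 ZF=0 PC=5
Step 11: PC=5 exec 'SUB A, 1'. After: A=2 B=-3 C=-12 D=0 ZF=0 PC=6
Step 12: PC=6 exec 'JNZ 2'. After: A=2 B=-3 C=-12 D=0 ZF=0 PC=2
Step 13: PC=2 exec 'MOV B, -3'. After: A=2 B=-3 C=-12 D=0 ZF=0 PC=3
Step 14: PC=3 exec 'MUL C, 3'. After: A=2 B=-3 C=-36 D=0 ZF=0 PC=4
Step 15: PC=4 exec 'ADD C, B'. After: A=2 B=-3 C=-39 D=0 ZF=0 PC=5
Step 16: PC=5 exec 'SUB A, 1'. After: A=1 B=-3 C=-39 D=0 ZF=0 PC=6
Step 17: PC=6 exec 'JNZ 2'. After: A=1 B=-3 C=-39 D=0 ZF=0 PC=2
Step 18: PC=2 exec 'MOV B, -3'. After: A=1 B=-3 C=-39 D=0 ZF=0 PC=3
Step 19: PC=3 exec 'MUL C, 3'. After: A=1 B=-3 C=-117 D=0 ZF=0 PC=4
Step 20: PC=4 exec 'ADD C, B'. After: A=1 B=-3 C=-120 D=0 ZF=0 PC=5
Step 21: PC=5 exec 'SUB A, 1'. After: A=0 B=-3 C=-120 D=0 ZF=1 PC=6
Step 22: PC=6 exec 'JNZ 2'. After: A=0 B=-3 C=-120 D=0 ZF=1 PC=7
First time PC=7: D=0

0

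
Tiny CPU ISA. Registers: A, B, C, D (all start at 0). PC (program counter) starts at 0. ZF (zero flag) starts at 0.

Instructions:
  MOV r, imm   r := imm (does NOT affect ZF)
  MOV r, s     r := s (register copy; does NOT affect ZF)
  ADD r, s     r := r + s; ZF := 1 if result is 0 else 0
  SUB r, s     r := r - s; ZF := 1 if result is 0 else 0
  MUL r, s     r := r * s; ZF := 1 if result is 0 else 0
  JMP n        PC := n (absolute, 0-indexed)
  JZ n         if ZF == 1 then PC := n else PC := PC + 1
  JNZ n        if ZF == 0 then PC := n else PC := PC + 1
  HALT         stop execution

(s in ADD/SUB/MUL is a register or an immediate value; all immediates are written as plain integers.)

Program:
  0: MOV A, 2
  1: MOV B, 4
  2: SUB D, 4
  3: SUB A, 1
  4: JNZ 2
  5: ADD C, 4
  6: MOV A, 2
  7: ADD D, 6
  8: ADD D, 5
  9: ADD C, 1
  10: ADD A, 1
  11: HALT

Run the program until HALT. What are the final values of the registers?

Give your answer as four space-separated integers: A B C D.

Answer: 3 4 5 3

Derivation:
Step 1: PC=0 exec 'MOV A, 2'. After: A=2 B=0 C=0 D=0 ZF=0 PC=1
Step 2: PC=1 exec 'MOV B, 4'. After: A=2 B=4 C=0 D=0 ZF=0 PC=2
Step 3: PC=2 exec 'SUB D, 4'. After: A=2 B=4 C=0 D=-4 ZF=0 PC=3
Step 4: PC=3 exec 'SUB A, 1'. After: A=1 B=4 C=0 D=-4 ZF=0 PC=4
Step 5: PC=4 exec 'JNZ 2'. After: A=1 B=4 C=0 D=-4 ZF=0 PC=2
Step 6: PC=2 exec 'SUB D, 4'. After: A=1 B=4 C=0 D=-8 ZF=0 PC=3
Step 7: PC=3 exec 'SUB A, 1'. After: A=0 B=4 C=0 D=-8 ZF=1 PC=4
Step 8: PC=4 exec 'JNZ 2'. After: A=0 B=4 C=0 D=-8 ZF=1 PC=5
Step 9: PC=5 exec 'ADD C, 4'. After: A=0 B=4 C=4 D=-8 ZF=0 PC=6
Step 10: PC=6 exec 'MOV A, 2'. After: A=2 B=4 C=4 D=-8 ZF=0 PC=7
Step 11: PC=7 exec 'ADD D, 6'. After: A=2 B=4 C=4 D=-2 ZF=0 PC=8
Step 12: PC=8 exec 'ADD D, 5'. After: A=2 B=4 C=4 D=3 ZF=0 PC=9
Step 13: PC=9 exec 'ADD C, 1'. After: A=2 B=4 C=5 D=3 ZF=0 PC=10
Step 14: PC=10 exec 'ADD A, 1'. After: A=3 B=4 C=5 D=3 ZF=0 PC=11
Step 15: PC=11 exec 'HALT'. After: A=3 B=4 C=5 D=3 ZF=0 PC=11 HALTED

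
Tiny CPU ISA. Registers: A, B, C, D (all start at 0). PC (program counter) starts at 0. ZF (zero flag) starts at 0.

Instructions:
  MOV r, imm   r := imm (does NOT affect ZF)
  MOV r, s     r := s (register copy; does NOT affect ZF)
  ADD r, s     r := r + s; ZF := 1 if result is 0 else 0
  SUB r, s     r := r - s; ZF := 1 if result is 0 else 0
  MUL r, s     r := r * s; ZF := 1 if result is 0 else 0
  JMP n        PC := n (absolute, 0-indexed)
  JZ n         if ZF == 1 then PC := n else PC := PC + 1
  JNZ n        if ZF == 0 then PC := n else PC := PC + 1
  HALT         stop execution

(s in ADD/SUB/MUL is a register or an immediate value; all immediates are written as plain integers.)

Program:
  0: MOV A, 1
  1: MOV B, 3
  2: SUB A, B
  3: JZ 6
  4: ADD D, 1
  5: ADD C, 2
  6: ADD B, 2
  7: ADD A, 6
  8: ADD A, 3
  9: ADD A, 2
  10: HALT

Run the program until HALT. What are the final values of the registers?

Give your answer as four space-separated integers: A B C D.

Answer: 9 5 2 1

Derivation:
Step 1: PC=0 exec 'MOV A, 1'. After: A=1 B=0 C=0 D=0 ZF=0 PC=1
Step 2: PC=1 exec 'MOV B, 3'. After: A=1 B=3 C=0 D=0 ZF=0 PC=2
Step 3: PC=2 exec 'SUB A, B'. After: A=-2 B=3 C=0 D=0 ZF=0 PC=3
Step 4: PC=3 exec 'JZ 6'. After: A=-2 B=3 C=0 D=0 ZF=0 PC=4
Step 5: PC=4 exec 'ADD D, 1'. After: A=-2 B=3 C=0 D=1 ZF=0 PC=5
Step 6: PC=5 exec 'ADD C, 2'. After: A=-2 B=3 C=2 D=1 ZF=0 PC=6
Step 7: PC=6 exec 'ADD B, 2'. After: A=-2 B=5 C=2 D=1 ZF=0 PC=7
Step 8: PC=7 exec 'ADD A, 6'. After: A=4 B=5 C=2 D=1 ZF=0 PC=8
Step 9: PC=8 exec 'ADD A, 3'. After: A=7 B=5 C=2 D=1 ZF=0 PC=9
Step 10: PC=9 exec 'ADD A, 2'. After: A=9 B=5 C=2 D=1 ZF=0 PC=10
Step 11: PC=10 exec 'HALT'. After: A=9 B=5 C=2 D=1 ZF=0 PC=10 HALTED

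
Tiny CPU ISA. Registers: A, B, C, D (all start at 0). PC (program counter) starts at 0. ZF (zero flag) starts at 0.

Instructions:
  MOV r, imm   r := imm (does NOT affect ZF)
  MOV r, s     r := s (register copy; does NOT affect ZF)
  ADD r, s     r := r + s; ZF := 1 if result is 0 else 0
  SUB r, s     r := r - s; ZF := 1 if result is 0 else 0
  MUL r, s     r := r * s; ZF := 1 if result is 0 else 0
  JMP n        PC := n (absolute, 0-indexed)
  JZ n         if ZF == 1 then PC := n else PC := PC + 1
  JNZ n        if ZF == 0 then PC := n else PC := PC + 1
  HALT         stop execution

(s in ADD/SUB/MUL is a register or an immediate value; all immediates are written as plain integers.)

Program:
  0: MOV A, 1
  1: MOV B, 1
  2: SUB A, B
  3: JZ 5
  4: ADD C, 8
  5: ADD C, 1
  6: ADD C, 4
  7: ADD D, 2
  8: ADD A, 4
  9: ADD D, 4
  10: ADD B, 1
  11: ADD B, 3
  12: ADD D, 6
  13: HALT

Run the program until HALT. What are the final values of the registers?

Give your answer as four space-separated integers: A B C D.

Answer: 4 5 5 12

Derivation:
Step 1: PC=0 exec 'MOV A, 1'. After: A=1 B=0 C=0 D=0 ZF=0 PC=1
Step 2: PC=1 exec 'MOV B, 1'. After: A=1 B=1 C=0 D=0 ZF=0 PC=2
Step 3: PC=2 exec 'SUB A, B'. After: A=0 B=1 C=0 D=0 ZF=1 PC=3
Step 4: PC=3 exec 'JZ 5'. After: A=0 B=1 C=0 D=0 ZF=1 PC=5
Step 5: PC=5 exec 'ADD C, 1'. After: A=0 B=1 C=1 D=0 ZF=0 PC=6
Step 6: PC=6 exec 'ADD C, 4'. After: A=0 B=1 C=5 D=0 ZF=0 PC=7
Step 7: PC=7 exec 'ADD D, 2'. After: A=0 B=1 C=5 D=2 ZF=0 PC=8
Step 8: PC=8 exec 'ADD A, 4'. After: A=4 B=1 C=5 D=2 ZF=0 PC=9
Step 9: PC=9 exec 'ADD D, 4'. After: A=4 B=1 C=5 D=6 ZF=0 PC=10
Step 10: PC=10 exec 'ADD B, 1'. After: A=4 B=2 C=5 D=6 ZF=0 PC=11
Step 11: PC=11 exec 'ADD B, 3'. After: A=4 B=5 C=5 D=6 ZF=0 PC=12
Step 12: PC=12 exec 'ADD D, 6'. After: A=4 B=5 C=5 D=12 ZF=0 PC=13
Step 13: PC=13 exec 'HALT'. After: A=4 B=5 C=5 D=12 ZF=0 PC=13 HALTED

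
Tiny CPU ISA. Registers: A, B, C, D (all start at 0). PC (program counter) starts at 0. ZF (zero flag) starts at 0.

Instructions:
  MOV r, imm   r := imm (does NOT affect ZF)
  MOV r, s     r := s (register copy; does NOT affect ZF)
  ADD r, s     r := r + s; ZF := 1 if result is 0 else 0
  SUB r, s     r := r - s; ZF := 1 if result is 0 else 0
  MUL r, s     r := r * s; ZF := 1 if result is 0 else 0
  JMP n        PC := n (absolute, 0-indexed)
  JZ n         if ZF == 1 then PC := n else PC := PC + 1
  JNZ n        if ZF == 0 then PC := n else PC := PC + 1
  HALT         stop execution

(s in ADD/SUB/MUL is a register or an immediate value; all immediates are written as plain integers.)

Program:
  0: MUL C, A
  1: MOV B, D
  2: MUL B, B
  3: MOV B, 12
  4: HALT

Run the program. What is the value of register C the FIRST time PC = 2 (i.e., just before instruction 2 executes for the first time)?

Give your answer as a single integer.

Step 1: PC=0 exec 'MUL C, A'. After: A=0 B=0 C=0 D=0 ZF=1 PC=1
Step 2: PC=1 exec 'MOV B, D'. After: A=0 B=0 C=0 D=0 ZF=1 PC=2
First time PC=2: C=0

0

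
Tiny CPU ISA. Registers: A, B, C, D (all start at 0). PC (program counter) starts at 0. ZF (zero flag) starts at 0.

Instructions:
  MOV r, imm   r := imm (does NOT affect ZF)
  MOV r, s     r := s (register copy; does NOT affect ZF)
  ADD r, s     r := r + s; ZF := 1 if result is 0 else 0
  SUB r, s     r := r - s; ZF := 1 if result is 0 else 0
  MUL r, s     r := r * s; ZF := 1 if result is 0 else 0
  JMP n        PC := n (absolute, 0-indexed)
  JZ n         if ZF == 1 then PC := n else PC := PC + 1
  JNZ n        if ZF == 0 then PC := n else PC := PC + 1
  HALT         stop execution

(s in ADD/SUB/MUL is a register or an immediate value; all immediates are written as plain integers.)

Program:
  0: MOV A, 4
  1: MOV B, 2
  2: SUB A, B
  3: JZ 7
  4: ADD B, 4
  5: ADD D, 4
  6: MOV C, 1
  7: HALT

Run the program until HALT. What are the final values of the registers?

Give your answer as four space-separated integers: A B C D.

Answer: 2 6 1 4

Derivation:
Step 1: PC=0 exec 'MOV A, 4'. After: A=4 B=0 C=0 D=0 ZF=0 PC=1
Step 2: PC=1 exec 'MOV B, 2'. After: A=4 B=2 C=0 D=0 ZF=0 PC=2
Step 3: PC=2 exec 'SUB A, B'. After: A=2 B=2 C=0 D=0 ZF=0 PC=3
Step 4: PC=3 exec 'JZ 7'. After: A=2 B=2 C=0 D=0 ZF=0 PC=4
Step 5: PC=4 exec 'ADD B, 4'. After: A=2 B=6 C=0 D=0 ZF=0 PC=5
Step 6: PC=5 exec 'ADD D, 4'. After: A=2 B=6 C=0 D=4 ZF=0 PC=6
Step 7: PC=6 exec 'MOV C, 1'. After: A=2 B=6 C=1 D=4 ZF=0 PC=7
Step 8: PC=7 exec 'HALT'. After: A=2 B=6 C=1 D=4 ZF=0 PC=7 HALTED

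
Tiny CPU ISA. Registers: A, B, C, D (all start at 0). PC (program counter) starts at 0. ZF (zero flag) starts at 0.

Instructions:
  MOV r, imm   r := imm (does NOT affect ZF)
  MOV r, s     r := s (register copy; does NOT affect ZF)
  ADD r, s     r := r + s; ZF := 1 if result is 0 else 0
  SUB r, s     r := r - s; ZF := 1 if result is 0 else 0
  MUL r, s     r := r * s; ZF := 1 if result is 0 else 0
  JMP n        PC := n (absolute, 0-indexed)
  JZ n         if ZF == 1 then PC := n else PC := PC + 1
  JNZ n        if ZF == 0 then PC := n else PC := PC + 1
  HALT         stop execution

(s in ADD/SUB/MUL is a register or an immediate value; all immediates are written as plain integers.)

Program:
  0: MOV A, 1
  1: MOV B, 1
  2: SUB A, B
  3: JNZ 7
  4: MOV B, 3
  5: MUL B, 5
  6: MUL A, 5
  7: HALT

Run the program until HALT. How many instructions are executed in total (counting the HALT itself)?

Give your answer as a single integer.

Step 1: PC=0 exec 'MOV A, 1'. After: A=1 B=0 C=0 D=0 ZF=0 PC=1
Step 2: PC=1 exec 'MOV B, 1'. After: A=1 B=1 C=0 D=0 ZF=0 PC=2
Step 3: PC=2 exec 'SUB A, B'. After: A=0 B=1 C=0 D=0 ZF=1 PC=3
Step 4: PC=3 exec 'JNZ 7'. After: A=0 B=1 C=0 D=0 ZF=1 PC=4
Step 5: PC=4 exec 'MOV B, 3'. After: A=0 B=3 C=0 D=0 ZF=1 PC=5
Step 6: PC=5 exec 'MUL B, 5'. After: A=0 B=15 C=0 D=0 ZF=0 PC=6
Step 7: PC=6 exec 'MUL A, 5'. After: A=0 B=15 C=0 D=0 ZF=1 PC=7
Step 8: PC=7 exec 'HALT'. After: A=0 B=15 C=0 D=0 ZF=1 PC=7 HALTED
Total instructions executed: 8

Answer: 8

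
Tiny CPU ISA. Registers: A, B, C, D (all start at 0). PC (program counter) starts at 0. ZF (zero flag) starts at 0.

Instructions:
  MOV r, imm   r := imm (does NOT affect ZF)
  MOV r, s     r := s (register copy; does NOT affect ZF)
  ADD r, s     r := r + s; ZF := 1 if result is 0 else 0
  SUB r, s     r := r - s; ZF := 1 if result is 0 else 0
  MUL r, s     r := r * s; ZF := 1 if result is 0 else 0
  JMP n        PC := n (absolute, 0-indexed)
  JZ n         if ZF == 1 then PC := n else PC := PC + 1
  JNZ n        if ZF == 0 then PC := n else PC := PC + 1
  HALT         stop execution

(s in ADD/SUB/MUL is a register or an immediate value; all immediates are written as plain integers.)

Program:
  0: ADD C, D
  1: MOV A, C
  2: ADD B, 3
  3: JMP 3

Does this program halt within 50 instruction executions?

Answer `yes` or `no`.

Step 1: PC=0 exec 'ADD C, D'. After: A=0 B=0 C=0 D=0 ZF=1 PC=1
Step 2: PC=1 exec 'MOV A, C'. After: A=0 B=0 C=0 D=0 ZF=1 PC=2
Step 3: PC=2 exec 'ADD B, 3'. After: A=0 B=3 C=0 D=0 ZF=0 PC=3
Step 4: PC=3 exec 'JMP 3'. After: A=0 B=3 C=0 D=0 ZF=0 PC=3
State after step 4 equals state after step 3: the program is in a cycle of length 1 and will never halt.

Answer: no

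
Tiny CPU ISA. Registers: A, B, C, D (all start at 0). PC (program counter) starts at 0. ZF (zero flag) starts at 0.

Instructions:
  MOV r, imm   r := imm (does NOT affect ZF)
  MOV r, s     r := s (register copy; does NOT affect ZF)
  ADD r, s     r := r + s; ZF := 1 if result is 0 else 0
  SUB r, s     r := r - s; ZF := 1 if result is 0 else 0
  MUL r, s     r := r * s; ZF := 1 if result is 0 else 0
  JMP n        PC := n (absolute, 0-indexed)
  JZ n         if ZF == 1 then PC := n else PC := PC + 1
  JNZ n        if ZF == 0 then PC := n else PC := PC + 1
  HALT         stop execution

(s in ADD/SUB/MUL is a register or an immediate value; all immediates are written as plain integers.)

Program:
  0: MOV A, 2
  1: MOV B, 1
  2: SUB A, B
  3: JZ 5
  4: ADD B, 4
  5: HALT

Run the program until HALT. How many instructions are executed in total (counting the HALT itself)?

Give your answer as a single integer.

Step 1: PC=0 exec 'MOV A, 2'. After: A=2 B=0 C=0 D=0 ZF=0 PC=1
Step 2: PC=1 exec 'MOV B, 1'. After: A=2 B=1 C=0 D=0 ZF=0 PC=2
Step 3: PC=2 exec 'SUB A, B'. After: A=1 B=1 C=0 D=0 ZF=0 PC=3
Step 4: PC=3 exec 'JZ 5'. After: A=1 B=1 C=0 D=0 ZF=0 PC=4
Step 5: PC=4 exec 'ADD B, 4'. After: A=1 B=5 C=0 D=0 ZF=0 PC=5
Step 6: PC=5 exec 'HALT'. After: A=1 B=5 C=0 D=0 ZF=0 PC=5 HALTED
Total instructions executed: 6

Answer: 6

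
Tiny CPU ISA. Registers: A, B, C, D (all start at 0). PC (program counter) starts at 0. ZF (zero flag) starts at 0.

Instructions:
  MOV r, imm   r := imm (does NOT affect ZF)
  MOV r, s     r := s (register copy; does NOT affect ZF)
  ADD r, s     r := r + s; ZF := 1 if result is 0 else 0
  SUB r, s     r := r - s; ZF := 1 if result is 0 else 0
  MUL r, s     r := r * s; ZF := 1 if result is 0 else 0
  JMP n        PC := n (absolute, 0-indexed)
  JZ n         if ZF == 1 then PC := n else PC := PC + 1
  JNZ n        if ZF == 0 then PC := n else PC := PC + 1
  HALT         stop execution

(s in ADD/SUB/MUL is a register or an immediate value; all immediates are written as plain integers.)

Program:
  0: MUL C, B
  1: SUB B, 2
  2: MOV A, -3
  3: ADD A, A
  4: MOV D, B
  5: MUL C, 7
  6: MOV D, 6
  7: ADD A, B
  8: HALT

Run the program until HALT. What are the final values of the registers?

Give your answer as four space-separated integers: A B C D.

Step 1: PC=0 exec 'MUL C, B'. After: A=0 B=0 C=0 D=0 ZF=1 PC=1
Step 2: PC=1 exec 'SUB B, 2'. After: A=0 B=-2 C=0 D=0 ZF=0 PC=2
Step 3: PC=2 exec 'MOV A, -3'. After: A=-3 B=-2 C=0 D=0 ZF=0 PC=3
Step 4: PC=3 exec 'ADD A, A'. After: A=-6 B=-2 C=0 D=0 ZF=0 PC=4
Step 5: PC=4 exec 'MOV D, B'. After: A=-6 B=-2 C=0 D=-2 ZF=0 PC=5
Step 6: PC=5 exec 'MUL C, 7'. After: A=-6 B=-2 C=0 D=-2 ZF=1 PC=6
Step 7: PC=6 exec 'MOV D, 6'. After: A=-6 B=-2 C=0 D=6 ZF=1 PC=7
Step 8: PC=7 exec 'ADD A, B'. After: A=-8 B=-2 C=0 D=6 ZF=0 PC=8
Step 9: PC=8 exec 'HALT'. After: A=-8 B=-2 C=0 D=6 ZF=0 PC=8 HALTED

Answer: -8 -2 0 6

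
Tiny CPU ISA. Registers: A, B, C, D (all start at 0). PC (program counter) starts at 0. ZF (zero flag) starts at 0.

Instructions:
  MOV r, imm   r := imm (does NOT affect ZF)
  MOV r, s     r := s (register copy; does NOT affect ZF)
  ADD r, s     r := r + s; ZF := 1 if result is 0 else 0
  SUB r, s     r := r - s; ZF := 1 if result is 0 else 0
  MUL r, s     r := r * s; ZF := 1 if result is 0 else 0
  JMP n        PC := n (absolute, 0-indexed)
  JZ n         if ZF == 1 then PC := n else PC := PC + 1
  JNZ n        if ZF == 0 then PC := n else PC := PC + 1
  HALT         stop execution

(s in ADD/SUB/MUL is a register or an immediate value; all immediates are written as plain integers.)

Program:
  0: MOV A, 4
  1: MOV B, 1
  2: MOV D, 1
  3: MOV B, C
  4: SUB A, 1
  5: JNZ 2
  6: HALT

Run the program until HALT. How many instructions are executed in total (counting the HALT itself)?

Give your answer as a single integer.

Step 1: PC=0 exec 'MOV A, 4'. After: A=4 B=0 C=0 D=0 ZF=0 PC=1
Step 2: PC=1 exec 'MOV B, 1'. After: A=4 B=1 C=0 D=0 ZF=0 PC=2
Step 3: PC=2 exec 'MOV D, 1'. After: A=4 B=1 C=0 D=1 ZF=0 PC=3
Step 4: PC=3 exec 'MOV B, C'. After: A=4 B=0 C=0 D=1 ZF=0 PC=4
Step 5: PC=4 exec 'SUB A, 1'. After: A=3 B=0 C=0 D=1 ZF=0 PC=5
Step 6: PC=5 exec 'JNZ 2'. After: A=3 B=0 C=0 D=1 ZF=0 PC=2
Step 7: PC=2 exec 'MOV D, 1'. After: A=3 B=0 C=0 D=1 ZF=0 PC=3
Step 8: PC=3 exec 'MOV B, C'. After: A=3 B=0 C=0 D=1 ZF=0 PC=4
Step 9: PC=4 exec 'SUB A, 1'. After: A=2 B=0 C=0 D=1 ZF=0 PC=5
Step 10: PC=5 exec 'JNZ 2'. After: A=2 B=0 C=0 D=1 ZF=0 PC=2
Step 11: PC=2 exec 'MOV D, 1'. After: A=2 B=0 C=0 D=1 ZF=0 PC=3
Step 12: PC=3 exec 'MOV B, C'. After: A=2 B=0 C=0 D=1 ZF=0 PC=4
Step 13: PC=4 exec 'SUB A, 1'. After: A=1 B=0 C=0 D=1 ZF=0 PC=5
Step 14: PC=5 exec 'JNZ 2'. After: A=1 B=0 C=0 D=1 ZF=0 PC=2
Step 15: PC=2 exec 'MOV D, 1'. After: A=1 B=0 C=0 D=1 ZF=0 PC=3
Step 16: PC=3 exec 'MOV B, C'. After: A=1 B=0 C=0 D=1 ZF=0 PC=4
Step 17: PC=4 exec 'SUB A, 1'. After: A=0 B=0 C=0 D=1 ZF=1 PC=5
Step 18: PC=5 exec 'JNZ 2'. After: A=0 B=0 C=0 D=1 ZF=1 PC=6
Step 19: PC=6 exec 'HALT'. After: A=0 B=0 C=0 D=1 ZF=1 PC=6 HALTED
Total instructions executed: 19

Answer: 19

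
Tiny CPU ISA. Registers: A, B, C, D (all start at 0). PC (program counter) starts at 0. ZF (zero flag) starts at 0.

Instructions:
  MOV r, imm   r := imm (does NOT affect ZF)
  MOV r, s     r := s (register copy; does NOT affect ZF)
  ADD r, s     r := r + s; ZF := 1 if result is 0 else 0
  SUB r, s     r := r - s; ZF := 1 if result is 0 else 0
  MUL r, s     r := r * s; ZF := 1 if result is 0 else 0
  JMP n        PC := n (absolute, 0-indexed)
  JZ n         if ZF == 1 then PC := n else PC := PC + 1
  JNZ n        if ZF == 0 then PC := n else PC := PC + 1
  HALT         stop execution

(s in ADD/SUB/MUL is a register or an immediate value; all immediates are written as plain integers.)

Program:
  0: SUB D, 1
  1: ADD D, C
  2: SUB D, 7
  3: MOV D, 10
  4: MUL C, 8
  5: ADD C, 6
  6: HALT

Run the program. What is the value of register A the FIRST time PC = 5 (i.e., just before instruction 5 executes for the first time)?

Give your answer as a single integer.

Step 1: PC=0 exec 'SUB D, 1'. After: A=0 B=0 C=0 D=-1 ZF=0 PC=1
Step 2: PC=1 exec 'ADD D, C'. After: A=0 B=0 C=0 D=-1 ZF=0 PC=2
Step 3: PC=2 exec 'SUB D, 7'. After: A=0 B=0 C=0 D=-8 ZF=0 PC=3
Step 4: PC=3 exec 'MOV D, 10'. After: A=0 B=0 C=0 D=10 ZF=0 PC=4
Step 5: PC=4 exec 'MUL C, 8'. After: A=0 B=0 C=0 D=10 ZF=1 PC=5
First time PC=5: A=0

0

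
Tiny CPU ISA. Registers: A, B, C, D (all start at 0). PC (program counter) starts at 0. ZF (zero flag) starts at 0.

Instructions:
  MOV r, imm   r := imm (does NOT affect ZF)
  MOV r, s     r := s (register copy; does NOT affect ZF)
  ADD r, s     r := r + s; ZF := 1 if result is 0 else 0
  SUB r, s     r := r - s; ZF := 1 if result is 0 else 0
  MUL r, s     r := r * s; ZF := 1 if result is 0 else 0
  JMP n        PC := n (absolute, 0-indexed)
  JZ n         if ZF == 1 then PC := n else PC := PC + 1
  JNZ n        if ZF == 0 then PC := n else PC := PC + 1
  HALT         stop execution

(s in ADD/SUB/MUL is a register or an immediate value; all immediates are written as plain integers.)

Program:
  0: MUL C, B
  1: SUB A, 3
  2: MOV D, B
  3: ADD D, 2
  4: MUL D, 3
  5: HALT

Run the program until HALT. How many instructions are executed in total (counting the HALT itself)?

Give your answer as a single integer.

Answer: 6

Derivation:
Step 1: PC=0 exec 'MUL C, B'. After: A=0 B=0 C=0 D=0 ZF=1 PC=1
Step 2: PC=1 exec 'SUB A, 3'. After: A=-3 B=0 C=0 D=0 ZF=0 PC=2
Step 3: PC=2 exec 'MOV D, B'. After: A=-3 B=0 C=0 D=0 ZF=0 PC=3
Step 4: PC=3 exec 'ADD D, 2'. After: A=-3 B=0 C=0 D=2 ZF=0 PC=4
Step 5: PC=4 exec 'MUL D, 3'. After: A=-3 B=0 C=0 D=6 ZF=0 PC=5
Step 6: PC=5 exec 'HALT'. After: A=-3 B=0 C=0 D=6 ZF=0 PC=5 HALTED
Total instructions executed: 6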